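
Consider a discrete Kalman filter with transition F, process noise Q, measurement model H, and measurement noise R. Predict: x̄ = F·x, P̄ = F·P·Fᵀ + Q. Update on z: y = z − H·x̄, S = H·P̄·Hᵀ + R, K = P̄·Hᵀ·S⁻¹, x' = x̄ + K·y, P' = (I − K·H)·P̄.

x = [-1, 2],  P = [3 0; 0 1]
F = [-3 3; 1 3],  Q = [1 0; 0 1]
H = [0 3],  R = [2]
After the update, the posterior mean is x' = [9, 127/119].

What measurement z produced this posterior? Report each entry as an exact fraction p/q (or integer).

z = [3]

x̄ = F·x = [9, 5]
P̄ = F·P·Fᵀ + Q = [37 0; 0 13]
S = H·P̄·Hᵀ + R = [119]
K = P̄·Hᵀ·S⁻¹ = [0; 39/119]
x' − x̄ = [0, -468/119] = K·y
y = (KᵀK)⁻¹·Kᵀ·(x' − x̄) = [-12]
z = y + H·x̄ = [-12] + [15] = [3]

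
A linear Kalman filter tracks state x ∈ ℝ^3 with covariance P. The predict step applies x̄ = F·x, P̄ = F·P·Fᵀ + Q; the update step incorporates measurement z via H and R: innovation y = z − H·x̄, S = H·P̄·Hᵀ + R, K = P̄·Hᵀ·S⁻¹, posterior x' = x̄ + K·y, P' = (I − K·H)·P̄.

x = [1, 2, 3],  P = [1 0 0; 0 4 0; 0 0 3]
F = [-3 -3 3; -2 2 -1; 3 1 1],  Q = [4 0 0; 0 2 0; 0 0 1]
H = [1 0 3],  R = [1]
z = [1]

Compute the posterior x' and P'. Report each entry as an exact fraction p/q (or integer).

x' = [-460/79, 266/79, 367/158]
P' = [5204/79 -1533/79 -1728/79; -1533/79 1525/79 506/79; -1728/79 506/79 1165/158]

x̄ = F·x = [0, -1, 8]
P̄ = F·P·Fᵀ + Q = [76 -27 -12; -27 25 -1; -12 -1 17]
y = z − H·x̄ = [-23]
S = H·P̄·Hᵀ + R = [158]
K = P̄·Hᵀ·S⁻¹ = [20/79; -15/79; 39/158]
x' = x̄ + K·y = [-460/79, 266/79, 367/158]
P' = (I − K·H)·P̄ = [5204/79 -1533/79 -1728/79; -1533/79 1525/79 506/79; -1728/79 506/79 1165/158]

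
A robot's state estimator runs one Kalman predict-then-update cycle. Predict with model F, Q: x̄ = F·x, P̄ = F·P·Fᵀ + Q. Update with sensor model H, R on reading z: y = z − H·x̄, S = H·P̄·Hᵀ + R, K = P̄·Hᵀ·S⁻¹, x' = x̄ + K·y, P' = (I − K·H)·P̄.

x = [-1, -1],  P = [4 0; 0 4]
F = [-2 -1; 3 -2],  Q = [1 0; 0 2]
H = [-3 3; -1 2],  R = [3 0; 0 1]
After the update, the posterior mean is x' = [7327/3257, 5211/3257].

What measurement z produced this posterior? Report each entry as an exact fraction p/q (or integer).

z = [-2, 1]

x̄ = F·x = [3, -1]
P̄ = F·P·Fᵀ + Q = [21 -16; -16 54]
S = H·P̄·Hᵀ + R = [966 531; 531 302]
K = P̄·Hᵀ·S⁻¹ = [-1793/3257 2581/3257; -808/3257 2758/3257]
x' − x̄ = [-2444/3257, 8468/3257] = K·y
y = (KᵀK)⁻¹·Kᵀ·(x' − x̄) = [10, 6]
z = y + H·x̄ = [10, 6] + [-12, -5] = [-2, 1]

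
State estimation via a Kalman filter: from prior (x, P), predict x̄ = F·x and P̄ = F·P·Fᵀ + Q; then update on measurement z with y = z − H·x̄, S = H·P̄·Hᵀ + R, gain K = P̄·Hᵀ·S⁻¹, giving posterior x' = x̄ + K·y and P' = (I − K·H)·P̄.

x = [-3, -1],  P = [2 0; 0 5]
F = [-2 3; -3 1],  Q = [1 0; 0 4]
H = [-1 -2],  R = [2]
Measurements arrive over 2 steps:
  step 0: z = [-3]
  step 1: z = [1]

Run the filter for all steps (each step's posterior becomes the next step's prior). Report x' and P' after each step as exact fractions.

step 0: x' = [-57/17, 55/17], P' = [189/17 -351/68; -351/68 783/272]
step 1: x' = [667685/330599, -487174/330599], P' = [1084194/330599 -433960/330599; -433960/330599 327939/330599]

step 0: x̄ = F·x = [3, 8]
step 0: P̄ = F·P·Fᵀ + Q = [54 27; 27 27]
step 0: y = z − H·x̄ = [16]
step 0: S = H·P̄·Hᵀ + R = [272]
step 0: K = P̄·Hᵀ·S⁻¹ = [-27/68; -81/272]
step 0: x' = x̄ + K·y = [-57/17, 55/17]
step 0: P' = (I − K·H)·P̄ = [189/17 -351/68; -351/68 783/272]
step 1: x̄ = F·x = [279/17, 226/17]
step 1: P̄ = F·P·Fᵀ + Q = [36263/272 35937/272; 35937/272 37511/272]
step 1: y = z − H·x̄ = [44]
step 1: S = H·P̄·Hᵀ + R = [19447/16]
step 1: K = P̄·Hᵀ·S⁻¹ = [-6361/19447; -6527/19447]
step 1: x' = x̄ + K·y = [667685/330599, -487174/330599]
step 1: P' = (I − K·H)·P̄ = [1084194/330599 -433960/330599; -433960/330599 327939/330599]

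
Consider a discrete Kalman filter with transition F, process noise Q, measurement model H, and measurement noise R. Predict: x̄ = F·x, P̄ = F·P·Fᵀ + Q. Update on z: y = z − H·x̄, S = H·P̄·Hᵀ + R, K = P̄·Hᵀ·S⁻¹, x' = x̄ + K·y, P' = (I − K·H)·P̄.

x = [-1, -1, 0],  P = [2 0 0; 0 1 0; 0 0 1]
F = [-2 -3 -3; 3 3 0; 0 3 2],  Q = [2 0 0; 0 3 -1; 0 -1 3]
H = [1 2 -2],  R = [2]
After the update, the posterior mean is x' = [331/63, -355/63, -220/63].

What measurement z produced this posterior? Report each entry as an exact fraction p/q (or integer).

z = [1]

x̄ = F·x = [5, -6, -3]
P̄ = F·P·Fᵀ + Q = [28 -21 -15; -21 30 8; -15 8 16]
S = H·P̄·Hᵀ + R = [126]
K = P̄·Hᵀ·S⁻¹ = [8/63; 23/126; -31/126]
x' − x̄ = [16/63, 23/63, -31/63] = K·y
y = (KᵀK)⁻¹·Kᵀ·(x' − x̄) = [2]
z = y + H·x̄ = [2] + [-1] = [1]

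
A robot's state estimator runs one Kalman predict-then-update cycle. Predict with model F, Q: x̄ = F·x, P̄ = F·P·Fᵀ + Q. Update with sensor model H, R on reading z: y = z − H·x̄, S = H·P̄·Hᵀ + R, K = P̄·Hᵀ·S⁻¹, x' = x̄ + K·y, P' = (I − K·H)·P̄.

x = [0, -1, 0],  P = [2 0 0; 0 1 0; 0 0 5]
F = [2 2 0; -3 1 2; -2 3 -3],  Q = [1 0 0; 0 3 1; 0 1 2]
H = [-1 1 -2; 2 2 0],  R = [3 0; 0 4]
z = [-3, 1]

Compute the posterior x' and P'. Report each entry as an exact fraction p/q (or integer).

x' = [-6649/20062, 6393/10031, 19045/10031]
P' = [107015/10031 -104710/10031 -104562/10031; -104710/10031 112054/10031 106990/10031; -104562/10031 106990/10031 111872/10031]

x̄ = F·x = [-2, -1, -3]
P̄ = F·P·Fᵀ + Q = [13 -10 -2; -10 42 -14; -2 -14 64]
y = z − H·x̄ = [-10, 7]
S = H·P̄·Hᵀ + R = [382 122; 122 144]
K = P̄·Hᵀ·S⁻¹ = [-867/10031 2305/20062; 928/10031 3672/10031; -4064/10031 1214/10031]
x' = x̄ + K·y = [-6649/20062, 6393/10031, 19045/10031]
P' = (I − K·H)·P̄ = [107015/10031 -104710/10031 -104562/10031; -104710/10031 112054/10031 106990/10031; -104562/10031 106990/10031 111872/10031]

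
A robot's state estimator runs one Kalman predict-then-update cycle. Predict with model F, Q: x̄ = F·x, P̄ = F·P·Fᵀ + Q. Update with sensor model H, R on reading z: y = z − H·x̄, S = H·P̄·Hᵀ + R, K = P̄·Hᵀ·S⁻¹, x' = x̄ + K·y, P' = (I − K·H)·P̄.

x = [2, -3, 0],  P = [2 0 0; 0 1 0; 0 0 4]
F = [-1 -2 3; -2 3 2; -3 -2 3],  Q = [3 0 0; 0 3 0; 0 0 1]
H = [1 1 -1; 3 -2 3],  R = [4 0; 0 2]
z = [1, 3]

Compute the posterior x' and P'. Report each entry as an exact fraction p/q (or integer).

x̄ = F·x = [4, -13, 0]
P̄ = F·P·Fᵀ + Q = [45 22 46; 22 36 30; 46 30 59]
y = z − H·x̄ = [10, -35]
S = H·P̄·Hᵀ + R = [36 58; 58 1286]
K = P̄·Hᵀ·S⁻¹ = [3431/10733 3513/21466; 7784/10733 350/10733; 1768/10733 4097/21466]
x' = x̄ + K·y = [31529/21466, -73939/10733, -108035/21466]
P' = (I − K·H)·P̄ = [17391/21466 -7488/10733 -25033/21466; -7488/10733 139036/10733 100412/10733; -25033/21466 100412/10733 161647/21466]

x' = [31529/21466, -73939/10733, -108035/21466]
P' = [17391/21466 -7488/10733 -25033/21466; -7488/10733 139036/10733 100412/10733; -25033/21466 100412/10733 161647/21466]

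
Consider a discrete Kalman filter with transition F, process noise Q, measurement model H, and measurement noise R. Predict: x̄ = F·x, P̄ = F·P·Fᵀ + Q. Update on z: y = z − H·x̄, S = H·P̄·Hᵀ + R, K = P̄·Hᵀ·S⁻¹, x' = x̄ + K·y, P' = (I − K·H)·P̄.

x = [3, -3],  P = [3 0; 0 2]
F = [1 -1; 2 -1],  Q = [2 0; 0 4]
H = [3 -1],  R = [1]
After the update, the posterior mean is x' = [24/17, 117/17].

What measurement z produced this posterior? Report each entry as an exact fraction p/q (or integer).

z = [-3]

x̄ = F·x = [6, 9]
P̄ = F·P·Fᵀ + Q = [7 8; 8 18]
S = H·P̄·Hᵀ + R = [34]
K = P̄·Hᵀ·S⁻¹ = [13/34; 3/17]
x' − x̄ = [-78/17, -36/17] = K·y
y = (KᵀK)⁻¹·Kᵀ·(x' − x̄) = [-12]
z = y + H·x̄ = [-12] + [9] = [-3]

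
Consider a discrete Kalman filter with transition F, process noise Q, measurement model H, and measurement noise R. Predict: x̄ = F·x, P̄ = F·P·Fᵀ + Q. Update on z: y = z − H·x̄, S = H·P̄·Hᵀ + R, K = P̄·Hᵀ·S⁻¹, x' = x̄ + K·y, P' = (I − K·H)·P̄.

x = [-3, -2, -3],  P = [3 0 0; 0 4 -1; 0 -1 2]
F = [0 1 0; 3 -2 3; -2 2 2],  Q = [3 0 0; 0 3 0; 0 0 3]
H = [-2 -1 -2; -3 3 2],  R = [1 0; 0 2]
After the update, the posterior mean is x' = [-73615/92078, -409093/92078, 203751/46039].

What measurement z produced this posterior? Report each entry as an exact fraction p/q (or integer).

z = [-3, -2]

x̄ = F·x = [-2, -14, -4]
P̄ = F·P·Fᵀ + Q = [7 -11 6; -11 76 -24; 6 -24 31]
S = H·P̄·Hᵀ + R = [137 -73; -73 711]
K = P̄·Hᵀ·S⁻¹ = [-13731/92078 -6849/92078; 11283/92078 28743/92078; -18797/46039 -3743/46039]
x' − x̄ = [110541/92078, 879999/92078, 387907/46039] = K·y
y = (KᵀK)⁻¹·Kᵀ·(x' − x̄) = [-29, 42]
z = y + H·x̄ = [-29, 42] + [26, -44] = [-3, -2]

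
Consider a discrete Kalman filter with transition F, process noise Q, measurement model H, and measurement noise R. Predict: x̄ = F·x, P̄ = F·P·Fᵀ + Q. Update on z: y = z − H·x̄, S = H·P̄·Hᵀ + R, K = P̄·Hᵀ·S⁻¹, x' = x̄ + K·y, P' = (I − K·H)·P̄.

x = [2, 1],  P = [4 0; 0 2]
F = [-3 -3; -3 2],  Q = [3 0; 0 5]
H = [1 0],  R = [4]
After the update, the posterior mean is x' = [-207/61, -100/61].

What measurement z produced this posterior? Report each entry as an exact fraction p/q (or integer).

z = [-3]

x̄ = F·x = [-9, -4]
P̄ = F·P·Fᵀ + Q = [57 24; 24 49]
S = H·P̄·Hᵀ + R = [61]
K = P̄·Hᵀ·S⁻¹ = [57/61; 24/61]
x' − x̄ = [342/61, 144/61] = K·y
y = (KᵀK)⁻¹·Kᵀ·(x' − x̄) = [6]
z = y + H·x̄ = [6] + [-9] = [-3]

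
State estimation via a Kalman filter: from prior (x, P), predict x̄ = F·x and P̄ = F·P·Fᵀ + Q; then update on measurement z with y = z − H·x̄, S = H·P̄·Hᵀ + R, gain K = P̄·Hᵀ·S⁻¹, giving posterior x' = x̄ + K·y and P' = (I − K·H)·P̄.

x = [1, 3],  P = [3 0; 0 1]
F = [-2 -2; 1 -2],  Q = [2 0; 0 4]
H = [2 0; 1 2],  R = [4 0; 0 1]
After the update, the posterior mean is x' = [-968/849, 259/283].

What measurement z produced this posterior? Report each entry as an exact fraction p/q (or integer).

z = [-2, 1]

x̄ = F·x = [-8, -5]
P̄ = F·P·Fᵀ + Q = [18 -2; -2 11]
S = H·P̄·Hᵀ + R = [76 28; 28 55]
K = P̄·Hᵀ·S⁻¹ = [397/849 14/849; -65/283 136/283]
x' − x̄ = [5824/849, 1674/283] = K·y
y = (KᵀK)⁻¹·Kᵀ·(x' − x̄) = [14, 19]
z = y + H·x̄ = [14, 19] + [-16, -18] = [-2, 1]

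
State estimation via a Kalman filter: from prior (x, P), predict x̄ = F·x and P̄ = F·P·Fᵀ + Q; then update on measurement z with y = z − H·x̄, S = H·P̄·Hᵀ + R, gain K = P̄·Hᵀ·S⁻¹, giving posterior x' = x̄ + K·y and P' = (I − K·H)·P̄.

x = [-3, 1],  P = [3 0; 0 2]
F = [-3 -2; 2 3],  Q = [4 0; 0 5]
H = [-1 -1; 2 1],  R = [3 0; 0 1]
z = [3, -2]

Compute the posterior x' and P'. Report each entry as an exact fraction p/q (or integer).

x' = [28/139, -322/139]
P' = [1977/695 -669/139; -669/139 1230/139]

x̄ = F·x = [7, -3]
P̄ = F·P·Fᵀ + Q = [39 -30; -30 35]
y = z − H·x̄ = [7, -13]
S = H·P̄·Hᵀ + R = [17 -23; -23 72]
K = P̄·Hᵀ·S⁻¹ = [456/695 609/695; -187/139 -108/139]
x' = x̄ + K·y = [28/139, -322/139]
P' = (I − K·H)·P̄ = [1977/695 -669/139; -669/139 1230/139]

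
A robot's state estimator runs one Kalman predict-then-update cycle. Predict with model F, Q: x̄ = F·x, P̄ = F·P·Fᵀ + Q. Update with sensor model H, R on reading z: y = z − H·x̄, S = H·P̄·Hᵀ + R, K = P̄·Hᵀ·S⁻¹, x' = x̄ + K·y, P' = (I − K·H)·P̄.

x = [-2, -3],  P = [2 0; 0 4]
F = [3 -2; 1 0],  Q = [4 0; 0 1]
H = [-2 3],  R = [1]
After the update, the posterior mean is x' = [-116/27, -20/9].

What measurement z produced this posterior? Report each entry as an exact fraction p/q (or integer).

z = [2]

x̄ = F·x = [0, -2]
P̄ = F·P·Fᵀ + Q = [38 6; 6 3]
S = H·P̄·Hᵀ + R = [108]
K = P̄·Hᵀ·S⁻¹ = [-29/54; -1/36]
x' − x̄ = [-116/27, -2/9] = K·y
y = (KᵀK)⁻¹·Kᵀ·(x' − x̄) = [8]
z = y + H·x̄ = [8] + [-6] = [2]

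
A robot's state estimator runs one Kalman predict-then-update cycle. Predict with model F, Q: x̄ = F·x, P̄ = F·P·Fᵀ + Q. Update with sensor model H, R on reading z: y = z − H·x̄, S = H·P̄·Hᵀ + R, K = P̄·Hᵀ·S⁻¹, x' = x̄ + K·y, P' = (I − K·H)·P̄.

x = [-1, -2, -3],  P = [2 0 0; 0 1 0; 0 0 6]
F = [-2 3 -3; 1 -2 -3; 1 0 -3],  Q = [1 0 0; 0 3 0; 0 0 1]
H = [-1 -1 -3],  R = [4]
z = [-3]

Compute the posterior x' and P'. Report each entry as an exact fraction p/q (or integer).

x' = [-807/344, 3031/688, 241/688]
P' = [7079/344 -6303/688 -2441/688; -6303/688 11063/1376 881/1376; -2441/688 881/1376 1703/1376]

x̄ = F·x = [5, 12, 8]
P̄ = F·P·Fᵀ + Q = [72 44 50; 44 63 56; 50 56 57]
y = z − H·x̄ = [38]
S = H·P̄·Hᵀ + R = [1376]
K = P̄·Hᵀ·S⁻¹ = [-133/688; -275/1376; -277/1376]
x' = x̄ + K·y = [-807/344, 3031/688, 241/688]
P' = (I − K·H)·P̄ = [7079/344 -6303/688 -2441/688; -6303/688 11063/1376 881/1376; -2441/688 881/1376 1703/1376]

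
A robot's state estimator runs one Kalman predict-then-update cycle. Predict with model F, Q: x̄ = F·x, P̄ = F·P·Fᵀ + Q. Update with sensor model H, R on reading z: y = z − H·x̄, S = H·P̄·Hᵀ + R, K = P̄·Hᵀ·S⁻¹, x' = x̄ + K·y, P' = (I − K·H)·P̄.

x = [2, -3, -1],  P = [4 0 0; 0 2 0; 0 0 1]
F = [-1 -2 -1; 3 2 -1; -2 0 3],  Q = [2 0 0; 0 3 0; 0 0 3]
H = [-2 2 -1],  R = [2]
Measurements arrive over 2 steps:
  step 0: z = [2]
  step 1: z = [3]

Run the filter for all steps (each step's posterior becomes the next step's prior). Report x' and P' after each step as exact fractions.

step 0: x' = [2591/562, 1045/562, -2105/281], P' = [3101/562 1075/562 -1953/281; 1075/562 1055/562 -181/281; -1953/281 -181/281 3636/281]
step 1: x' = [131075/67758, 77287/67758, -158903/33879], P' = [15220391/880854 3101827/880854 -12088208/440427; 3101827/880854 1774757/880854 -1588750/440427; -12088208/440427 -1588750/440427 21294574/440427]

step 0: x̄ = F·x = [5, 1, -7]
step 0: P̄ = F·P·Fᵀ + Q = [15 -19 5; -19 48 -27; 5 -27 28]
step 0: y = z − H·x̄ = [3]
step 0: S = H·P̄·Hᵀ + R = [562]
step 0: K = P̄·Hᵀ·S⁻¹ = [-73/562; 161/562; -46/281]
step 0: x' = x̄ + K·y = [2591/562, 1045/562, -2105/281]
step 0: P' = (I − K·H)·P̄ = [3101/562 1075/562 -1953/281; 1075/562 1055/562 -181/281; -1953/281 -181/281 3636/281]
step 1: x̄ = F·x = [-471/562, 14073/562, -8906/281]
step 1: P̄ = F·P·Fᵀ + Q = [10757/562 -7039/562 -2618/281; -7039/562 78871/562 -44930/281; -2618/281 -44930/281 63205/281]
step 1: y = z − H·x̄ = [-22607/281]
step 1: S = H·P̄·Hᵀ + R = [440427/281]
step 1: K = P̄·Hᵀ·S⁻¹ = [-15178/440427; 130840/440427; -147829/440427]
step 1: x' = x̄ + K·y = [131075/67758, 77287/67758, -158903/33879]
step 1: P' = (I − K·H)·P̄ = [15220391/880854 3101827/880854 -12088208/440427; 3101827/880854 1774757/880854 -1588750/440427; -12088208/440427 -1588750/440427 21294574/440427]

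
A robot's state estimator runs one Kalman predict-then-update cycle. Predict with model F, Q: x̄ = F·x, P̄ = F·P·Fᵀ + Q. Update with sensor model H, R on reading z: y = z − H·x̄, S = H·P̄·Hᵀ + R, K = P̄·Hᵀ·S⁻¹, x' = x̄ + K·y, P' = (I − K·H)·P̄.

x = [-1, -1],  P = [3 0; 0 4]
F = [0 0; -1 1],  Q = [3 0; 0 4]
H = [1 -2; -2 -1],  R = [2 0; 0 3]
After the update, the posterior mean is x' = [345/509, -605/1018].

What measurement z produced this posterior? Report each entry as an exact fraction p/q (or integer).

z = [2, -1]

x̄ = F·x = [0, 0]
P̄ = F·P·Fᵀ + Q = [3 0; 0 11]
S = H·P̄·Hᵀ + R = [49 16; 16 26]
K = P̄·Hᵀ·S⁻¹ = [87/509 -171/509; -198/509 -187/1018]
x' − x̄ = [345/509, -605/1018] = K·y
y = (KᵀK)⁻¹·Kᵀ·(x' − x̄) = [2, -1]
z = y + H·x̄ = [2, -1] + [0, 0] = [2, -1]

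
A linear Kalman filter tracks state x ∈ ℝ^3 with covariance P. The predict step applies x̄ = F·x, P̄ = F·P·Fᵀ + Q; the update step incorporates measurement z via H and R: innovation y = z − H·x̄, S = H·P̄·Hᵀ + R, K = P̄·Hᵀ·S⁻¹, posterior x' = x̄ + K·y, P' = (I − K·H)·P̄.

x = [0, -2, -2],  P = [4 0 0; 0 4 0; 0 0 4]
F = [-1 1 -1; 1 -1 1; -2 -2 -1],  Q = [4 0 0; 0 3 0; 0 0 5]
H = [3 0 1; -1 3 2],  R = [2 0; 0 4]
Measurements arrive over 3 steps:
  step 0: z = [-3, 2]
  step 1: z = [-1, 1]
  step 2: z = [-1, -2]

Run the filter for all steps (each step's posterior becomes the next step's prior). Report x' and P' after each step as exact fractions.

step 0: x' = [-68380/64641, 11624/64641, 6141/21547], P' = [43568/64641 75056/64641 -34168/21547; 75056/64641 198524/64641 -81620/21547; -34168/21547 -81620/21547 116962/21547]
step 1: x' = [-889592747/1474257941, -714892010/1474257941, 1433327422/1474257941], P' = [712782534/1474257941 997149438/1474257941 -1351919770/1474257941; 997149438/1474257941 2712301842/1474257941 -3077654406/1474257941; -1351919770/1474257941 -3077654406/1474257941 4542992276/1474257941]
step 2: x' = [-4051687423753/20973092868481, -9278942131781/20973092868481, -7326924998178/20973092868481], P' = [10139708535436/20973092868481 14177143818268/20973092868481 -19226928019628/20973092868481; 14177143818268/20973092868481 38449604397304/20973092868481 -43689487653648/20973092868481; -19226928019628/20973092868481 -43689487653648/20973092868481 64565063376850/20973092868481]

step 0: x̄ = F·x = [0, 0, 6]
step 0: P̄ = F·P·Fᵀ + Q = [16 -12 4; -12 15 -4; 4 -4 41]
step 0: y = z − H·x̄ = [-9, -10]
step 0: S = H·P̄·Hᵀ + R = [211 -66; -66 327]
step 0: K = P̄·Hᵀ·S⁻¹ = [4700/21547 -5852/64641; -3282/21547 7699/64641; 7229/21547 5808/21547]
step 0: x' = x̄ + K·y = [-68380/64641, 11624/64641, 6141/21547]
step 0: P' = (I − K·H)·P̄ = [43568/64641 75056/64641 -34168/21547; 75056/64641 198524/64641 -81620/21547; -34168/21547 -81620/21547 116962/21547]
step 1: x̄ = F·x = [20527/21547, -20527/21547, 95089/64641]
step 1: P̄ = F·P·Fᵀ + Q = [328714/21547 -242526/21547 -170466/21547; -242526/21547 307167/21547 170466/21547; -170466/21547 170466/21547 853451/64641]
step 1: y = z − H·x̄ = [-344473/64641, 120787/64641]
step 1: S = H·P̄·Hᵀ + R = [6789623/64641 -8822522/64641; -8822522/64641 25499855/64641]
step 1: K = P̄·Hᵀ·S⁻¹ = [393213916/1474257941 -106293440/1474257941; -43103046/1474257941 246111819/1474257941; 243616483/1474257941 301235276/1474257941]
step 1: x' = x̄ + K·y = [-889592747/1474257941, -714892010/1474257941, 1433327422/1474257941]
step 1: P' = (I − K·H)·P̄ = [712782534/1474257941 997149438/1474257941 -1351919770/1474257941; 997149438/1474257941 2712301842/1474257941 -3077654406/1474257941; -1351919770/1474257941 -3077654406/1474257941 4542992276/1474257941]
step 2: x̄ = F·x = [-1258626685/1474257941, 1258626685/1474257941, 1775642092/1474257941]
step 2: P̄ = F·P·Fᵀ + Q = [15322278812/1474257941 -9425247048/1474257941 -6589460056/1474257941; -9425247048/1474257941 13848020871/1474257941 6589460056/1474257941; -6589460056/1474257941 6589460056/1474257941 15873518285/1474257941]
step 2: y = z − H·x̄ = [525980022/1474257941, -11534306806/1474257941]
step 2: S = H·P̄·Hᵀ + R = [117185783139/1474257941 -112225943410/1474257941; -112225943410/1474257941 371328414739/1474257941]
step 2: K = P̄·Hᵀ·S⁻¹ = [5596098793340/20973092868481 -1515533279972/20973092868481; -579028099422/20973092868481 3448173516587/20973092868481; 3442139658983/20973092868481 4322147953096/20973092868481]
step 2: x' = x̄ + K·y = [-4051687423753/20973092868481, -9278942131781/20973092868481, -7326924998178/20973092868481]
step 2: P' = (I − K·H)·P̄ = [10139708535436/20973092868481 14177143818268/20973092868481 -19226928019628/20973092868481; 14177143818268/20973092868481 38449604397304/20973092868481 -43689487653648/20973092868481; -19226928019628/20973092868481 -43689487653648/20973092868481 64565063376850/20973092868481]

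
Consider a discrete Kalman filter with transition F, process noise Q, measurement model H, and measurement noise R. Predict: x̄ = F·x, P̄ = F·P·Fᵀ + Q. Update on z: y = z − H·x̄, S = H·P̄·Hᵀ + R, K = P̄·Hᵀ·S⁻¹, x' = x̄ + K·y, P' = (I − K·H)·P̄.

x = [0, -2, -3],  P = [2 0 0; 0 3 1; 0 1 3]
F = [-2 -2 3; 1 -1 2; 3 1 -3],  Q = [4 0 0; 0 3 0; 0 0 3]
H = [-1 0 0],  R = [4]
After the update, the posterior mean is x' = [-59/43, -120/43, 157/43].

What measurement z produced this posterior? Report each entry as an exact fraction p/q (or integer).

x̄ = F·x = [-5, -4, 7]
P̄ = F·P·Fᵀ + Q = [39 13 -36; 13 16 -10; -36 -10 45]
S = H·P̄·Hᵀ + R = [43]
K = P̄·Hᵀ·S⁻¹ = [-39/43; -13/43; 36/43]
x' − x̄ = [156/43, 52/43, -144/43] = K·y
y = (KᵀK)⁻¹·Kᵀ·(x' − x̄) = [-4]
z = y + H·x̄ = [-4] + [5] = [1]

z = [1]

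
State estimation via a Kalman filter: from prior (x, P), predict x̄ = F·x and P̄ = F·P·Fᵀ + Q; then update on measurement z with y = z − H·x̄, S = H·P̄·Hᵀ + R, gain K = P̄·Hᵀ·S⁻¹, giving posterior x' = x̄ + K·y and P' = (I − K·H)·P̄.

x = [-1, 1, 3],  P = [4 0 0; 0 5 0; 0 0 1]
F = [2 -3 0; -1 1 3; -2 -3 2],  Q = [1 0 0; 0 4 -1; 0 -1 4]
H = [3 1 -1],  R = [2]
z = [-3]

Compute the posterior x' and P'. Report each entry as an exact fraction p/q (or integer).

x' = [-911/343, 3503/343, 1811/343]
P' = [3310/343 -1859/343 7803/343; -1859/343 5521/343 34/343; 7803/343 34/343 23411/343]

x̄ = F·x = [-5, 11, 5]
P̄ = F·P·Fᵀ + Q = [62 -23 29; -23 22 -2; 29 -2 69]
y = z − H·x̄ = [6]
S = H·P̄·Hᵀ + R = [343]
K = P̄·Hᵀ·S⁻¹ = [134/343; -45/343; 16/343]
x' = x̄ + K·y = [-911/343, 3503/343, 1811/343]
P' = (I − K·H)·P̄ = [3310/343 -1859/343 7803/343; -1859/343 5521/343 34/343; 7803/343 34/343 23411/343]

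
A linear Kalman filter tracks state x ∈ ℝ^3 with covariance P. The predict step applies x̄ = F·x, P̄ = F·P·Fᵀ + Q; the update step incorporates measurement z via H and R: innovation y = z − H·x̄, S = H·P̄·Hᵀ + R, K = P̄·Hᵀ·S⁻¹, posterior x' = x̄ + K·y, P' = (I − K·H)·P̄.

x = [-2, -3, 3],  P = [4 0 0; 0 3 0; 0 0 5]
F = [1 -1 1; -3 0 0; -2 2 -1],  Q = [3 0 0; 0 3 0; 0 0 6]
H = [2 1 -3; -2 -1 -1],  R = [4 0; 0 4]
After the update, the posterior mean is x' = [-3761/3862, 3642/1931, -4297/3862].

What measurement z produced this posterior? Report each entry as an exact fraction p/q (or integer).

x̄ = F·x = [4, 6, -5]
P̄ = F·P·Fᵀ + Q = [15 -12 -19; -12 39 24; -19 24 39]
S = H·P̄·Hᵀ + R = [490 38; 38 66]
K = P̄·Hᵀ·S⁻¹ = [307/1931 -295/3862; -285/3862 -1059/1931; -481/1931 -909/3862]
x' − x̄ = [-19209/3862, -7944/1931, 15013/3862] = K·y
y = (KᵀK)⁻¹·Kᵀ·(x' − x̄) = [-26, 11]
z = y + H·x̄ = [-26, 11] + [29, -9] = [3, 2]

z = [3, 2]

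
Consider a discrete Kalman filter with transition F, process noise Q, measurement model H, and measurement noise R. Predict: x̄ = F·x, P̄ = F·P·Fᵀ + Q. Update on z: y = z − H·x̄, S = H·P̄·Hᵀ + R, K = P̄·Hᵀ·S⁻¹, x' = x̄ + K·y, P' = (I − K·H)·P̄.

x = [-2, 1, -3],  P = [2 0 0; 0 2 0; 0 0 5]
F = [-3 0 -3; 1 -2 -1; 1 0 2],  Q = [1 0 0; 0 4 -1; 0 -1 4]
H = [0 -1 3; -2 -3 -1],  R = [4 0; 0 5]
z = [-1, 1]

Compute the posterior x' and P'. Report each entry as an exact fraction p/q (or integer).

x' = [223963/33223, -140139/33223, -60982/33223]
P' = [620759/33223 -363303/33223 -133289/33223; -363303/33223 228353/33223 78627/33223; -133289/33223 78627/33223 41157/33223]

x̄ = F·x = [15, -1, -8]
P̄ = F·P·Fᵀ + Q = [64 9 -36; 9 19 -9; -36 -9 26]
y = z − H·x̄ = [22, 20]
S = H·P̄·Hᵀ + R = [311 285; 285 368]
K = P̄·Hᵀ·S⁻¹ = [-9141/33223 -3664/33223; 1882/33223 -7416/33223; 11211/33223 -2092/33223]
x' = x̄ + K·y = [223963/33223, -140139/33223, -60982/33223]
P' = (I − K·H)·P̄ = [620759/33223 -363303/33223 -133289/33223; -363303/33223 228353/33223 78627/33223; -133289/33223 78627/33223 41157/33223]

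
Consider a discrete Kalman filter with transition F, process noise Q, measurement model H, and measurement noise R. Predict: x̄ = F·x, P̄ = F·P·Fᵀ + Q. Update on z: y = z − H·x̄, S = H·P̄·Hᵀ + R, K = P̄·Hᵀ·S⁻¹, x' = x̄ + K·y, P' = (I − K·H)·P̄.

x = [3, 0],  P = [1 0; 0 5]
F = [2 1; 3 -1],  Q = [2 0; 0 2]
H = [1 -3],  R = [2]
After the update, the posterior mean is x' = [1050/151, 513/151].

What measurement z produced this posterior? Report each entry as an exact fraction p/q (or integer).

z = [-3]

x̄ = F·x = [6, 9]
P̄ = F·P·Fᵀ + Q = [11 1; 1 16]
S = H·P̄·Hᵀ + R = [151]
K = P̄·Hᵀ·S⁻¹ = [8/151; -47/151]
x' − x̄ = [144/151, -846/151] = K·y
y = (KᵀK)⁻¹·Kᵀ·(x' − x̄) = [18]
z = y + H·x̄ = [18] + [-21] = [-3]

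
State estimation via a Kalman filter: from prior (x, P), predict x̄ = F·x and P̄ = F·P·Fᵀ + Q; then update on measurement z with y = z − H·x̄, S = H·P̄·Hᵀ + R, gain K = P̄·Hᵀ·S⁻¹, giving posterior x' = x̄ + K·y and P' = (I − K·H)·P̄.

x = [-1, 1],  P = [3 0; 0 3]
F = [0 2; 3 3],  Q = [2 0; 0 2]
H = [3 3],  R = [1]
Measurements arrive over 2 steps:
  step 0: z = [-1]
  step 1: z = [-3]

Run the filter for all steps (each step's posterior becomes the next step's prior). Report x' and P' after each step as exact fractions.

step 0: x̄ = F·x = [2, 0]
step 0: P̄ = F·P·Fᵀ + Q = [14 18; 18 56]
step 0: y = z − H·x̄ = [-7]
step 0: S = H·P̄·Hᵀ + R = [955]
step 0: K = P̄·Hᵀ·S⁻¹ = [96/955; 222/955]
step 0: x' = x̄ + K·y = [1238/955, -1554/955]
step 0: P' = (I − K·H)·P̄ = [4154/955 -4122/955; -4122/955 4196/955]
step 1: x̄ = F·x = [-3108/955, -948/955]
step 1: P̄ = F·P·Fᵀ + Q = [18694/955 444/955; 444/955 2864/955]
step 1: y = z − H·x̄ = [9303/955]
step 1: S = H·P̄·Hᵀ + R = [202969/955]
step 1: K = P̄·Hᵀ·S⁻¹ = [57414/202969; 9924/202969]
step 1: x' = x̄ + K·y = [-101262/202969, -104808/202969]
step 1: P' = (I − K·H)·P̄ = [521398/202969 -502260/202969; -502260/202969 505568/202969]

step 0: x' = [1238/955, -1554/955], P' = [4154/955 -4122/955; -4122/955 4196/955]
step 1: x' = [-101262/202969, -104808/202969], P' = [521398/202969 -502260/202969; -502260/202969 505568/202969]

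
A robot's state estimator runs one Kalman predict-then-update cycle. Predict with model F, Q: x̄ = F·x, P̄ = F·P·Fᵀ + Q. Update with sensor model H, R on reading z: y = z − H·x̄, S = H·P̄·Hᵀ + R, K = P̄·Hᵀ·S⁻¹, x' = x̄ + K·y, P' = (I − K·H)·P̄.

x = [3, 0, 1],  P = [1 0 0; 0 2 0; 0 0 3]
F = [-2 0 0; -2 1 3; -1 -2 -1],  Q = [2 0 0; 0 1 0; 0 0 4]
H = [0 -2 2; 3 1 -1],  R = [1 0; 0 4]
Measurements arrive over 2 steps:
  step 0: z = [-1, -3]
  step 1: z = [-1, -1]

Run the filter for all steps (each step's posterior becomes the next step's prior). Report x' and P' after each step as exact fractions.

step 0: x̄ = F·x = [-6, -3, -4]
step 0: P̄ = F·P·Fᵀ + Q = [6 4 2; 4 34 -11; 2 -11 16]
step 0: y = z − H·x̄ = [1, 14]
step 0: S = H·P̄·Hᵀ + R = [289 -156; -156 142]
step 0: K = P̄·Hᵀ·S⁻¹ = [1276/8351 2578/8351; -1944/8351 2433/16702; 2196/8351 2355/16702]
step 0: x' = x̄ + K·y = [-12738/8351, -9966/8351, -14723/8351]
step 0: P' = (I − K·H)·P̄ = [3650/8351 1298/8351 1936/8351; 1298/8351 79267/16702 77323/16702; 1936/8351 77323/16702 79519/16702]
step 1: x̄ = F·x = [25476/8351, -28659/8351, 47393/8351]
step 1: P̄ = F·P·Fᵀ + Q = [31302/8351 388/8351 16364/8351; 388/8351 623965/8351 -459918/8351; 16364/8351 -459918/8351 798115/16702]
step 1: y = z − H·x̄ = [-160455/8351, -8727/8351]
step 1: S = H·P̄·Hᵀ + R = [7779785/8351 -3789861/8351; -3789861/8351 4324249/16702]
step 1: K = P̄·Hᵀ·S⁻¹ = [87277708/588628273 174200044/588628273; -137660800/588628273 54101438/588628273; 154491212/588628273 50311577/588628273]
step 1: x' = x̄ + K·y = [-63285180/588628273, 568401717/588628273, 319590850/588628273]
step 1: P' = (I − K·H)·P̄ = [246813010/588628273 49191784/588628273 92830638/588628273; 49191784/588628273 1217151909/588628273 1148321509/588628273; 92830638/588628273 1148321509/588628273 1225567115/588628273]

step 0: x' = [-12738/8351, -9966/8351, -14723/8351], P' = [3650/8351 1298/8351 1936/8351; 1298/8351 79267/16702 77323/16702; 1936/8351 77323/16702 79519/16702]
step 1: x' = [-63285180/588628273, 568401717/588628273, 319590850/588628273], P' = [246813010/588628273 49191784/588628273 92830638/588628273; 49191784/588628273 1217151909/588628273 1148321509/588628273; 92830638/588628273 1148321509/588628273 1225567115/588628273]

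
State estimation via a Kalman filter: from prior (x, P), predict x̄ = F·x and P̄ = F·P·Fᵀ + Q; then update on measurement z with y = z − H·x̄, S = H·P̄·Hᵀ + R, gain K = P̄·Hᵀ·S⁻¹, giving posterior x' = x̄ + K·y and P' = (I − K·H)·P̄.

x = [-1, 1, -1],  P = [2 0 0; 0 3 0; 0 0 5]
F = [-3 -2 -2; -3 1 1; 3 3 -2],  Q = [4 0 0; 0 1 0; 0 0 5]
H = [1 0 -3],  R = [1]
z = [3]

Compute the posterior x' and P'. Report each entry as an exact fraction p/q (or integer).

x' = [2955/781, 2697/781, 206/781]
P' = [31770/781 -4456/781 10556/781; -4456/781 17606/781 -1505/781; 10556/781 -1505/781 3594/781]

x̄ = F·x = [3, 3, 2]
P̄ = F·P·Fᵀ + Q = [54 2 -16; 2 27 -19; -16 -19 70]
y = z − H·x̄ = [6]
S = H·P̄·Hᵀ + R = [781]
K = P̄·Hᵀ·S⁻¹ = [102/781; 59/781; -226/781]
x' = x̄ + K·y = [2955/781, 2697/781, 206/781]
P' = (I − K·H)·P̄ = [31770/781 -4456/781 10556/781; -4456/781 17606/781 -1505/781; 10556/781 -1505/781 3594/781]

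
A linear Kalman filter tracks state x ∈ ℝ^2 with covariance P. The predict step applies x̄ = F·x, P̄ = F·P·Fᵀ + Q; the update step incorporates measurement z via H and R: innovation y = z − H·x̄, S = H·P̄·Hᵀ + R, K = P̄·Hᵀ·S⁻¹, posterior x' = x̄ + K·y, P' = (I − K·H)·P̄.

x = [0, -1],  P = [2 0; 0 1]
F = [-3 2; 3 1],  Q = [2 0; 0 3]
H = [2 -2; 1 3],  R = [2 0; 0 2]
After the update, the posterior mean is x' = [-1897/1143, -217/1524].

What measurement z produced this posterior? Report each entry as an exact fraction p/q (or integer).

z = [-3, -2]

x̄ = F·x = [-2, -1]
P̄ = F·P·Fᵀ + Q = [24 -16; -16 22]
S = H·P̄·Hᵀ + R = [314 -148; -148 128]
K = P̄·Hᵀ·S⁻¹ = [418/1143 269/1143; -97/762 371/1524]
x' − x̄ = [389/1143, 1307/1524] = K·y
y = (KᵀK)⁻¹·Kᵀ·(x' − x̄) = [-1, 3]
z = y + H·x̄ = [-1, 3] + [-2, -5] = [-3, -2]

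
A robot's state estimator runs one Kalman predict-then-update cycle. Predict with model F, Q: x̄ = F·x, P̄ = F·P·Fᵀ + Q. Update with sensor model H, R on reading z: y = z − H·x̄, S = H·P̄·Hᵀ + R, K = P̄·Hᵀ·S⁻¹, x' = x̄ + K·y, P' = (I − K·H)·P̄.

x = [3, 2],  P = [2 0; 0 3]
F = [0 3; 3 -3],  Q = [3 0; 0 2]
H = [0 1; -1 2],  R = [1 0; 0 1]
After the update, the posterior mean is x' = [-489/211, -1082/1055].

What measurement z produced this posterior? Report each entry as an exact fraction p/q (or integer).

x̄ = F·x = [6, 3]
P̄ = F·P·Fᵀ + Q = [30 -27; -27 47]
S = H·P̄·Hᵀ + R = [48 121; 121 327]
K = P̄·Hᵀ·S⁻¹ = [267/211 -153/211; 728/1055 121/1055]
x' − x̄ = [-1755/211, -4247/1055] = K·y
y = (KᵀK)⁻¹·Kᵀ·(x' − x̄) = [-6, 1]
z = y + H·x̄ = [-6, 1] + [3, 0] = [-3, 1]

z = [-3, 1]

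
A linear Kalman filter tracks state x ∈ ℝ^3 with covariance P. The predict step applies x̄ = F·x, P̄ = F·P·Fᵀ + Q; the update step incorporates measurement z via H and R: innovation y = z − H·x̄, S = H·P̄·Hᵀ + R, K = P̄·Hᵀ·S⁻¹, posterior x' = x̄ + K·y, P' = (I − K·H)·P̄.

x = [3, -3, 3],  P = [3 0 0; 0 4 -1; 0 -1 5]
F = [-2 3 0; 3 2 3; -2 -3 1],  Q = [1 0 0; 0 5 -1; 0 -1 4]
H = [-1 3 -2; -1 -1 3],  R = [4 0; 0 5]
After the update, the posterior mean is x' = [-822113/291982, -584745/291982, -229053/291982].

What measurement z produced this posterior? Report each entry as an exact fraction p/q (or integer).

z = [-2, 2]

x̄ = F·x = [-15, 12, 6]
P̄ = F·P·Fᵀ + Q = [49 -3 -27; -3 81 -21; -27 -21 63]
S = H·P̄·Hᵀ + R = [1196 -770; -770 984]
K = P̄·Hᵀ·S⁻¹ = [-50863/291982 -38743/145991; 87411/291982 13281/145991; 11541/291982 39678/145991]
x' − x̄ = [3557617/291982, -4088529/291982, -1980945/291982] = K·y
y = (KᵀK)⁻¹·Kᵀ·(x' − x̄) = [-41, -19]
z = y + H·x̄ = [-41, -19] + [39, 21] = [-2, 2]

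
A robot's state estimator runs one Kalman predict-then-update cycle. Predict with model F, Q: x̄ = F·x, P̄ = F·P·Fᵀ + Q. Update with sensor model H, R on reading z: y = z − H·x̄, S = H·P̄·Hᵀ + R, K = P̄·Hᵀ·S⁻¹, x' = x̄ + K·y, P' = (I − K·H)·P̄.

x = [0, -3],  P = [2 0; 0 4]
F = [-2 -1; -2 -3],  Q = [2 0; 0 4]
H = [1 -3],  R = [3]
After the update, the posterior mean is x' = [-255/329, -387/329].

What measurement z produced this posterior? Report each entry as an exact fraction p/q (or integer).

x̄ = F·x = [3, 9]
P̄ = F·P·Fᵀ + Q = [14 20; 20 48]
S = H·P̄·Hᵀ + R = [329]
K = P̄·Hᵀ·S⁻¹ = [-46/329; -124/329]
x' − x̄ = [-1242/329, -3348/329] = K·y
y = (KᵀK)⁻¹·Kᵀ·(x' − x̄) = [27]
z = y + H·x̄ = [27] + [-24] = [3]

z = [3]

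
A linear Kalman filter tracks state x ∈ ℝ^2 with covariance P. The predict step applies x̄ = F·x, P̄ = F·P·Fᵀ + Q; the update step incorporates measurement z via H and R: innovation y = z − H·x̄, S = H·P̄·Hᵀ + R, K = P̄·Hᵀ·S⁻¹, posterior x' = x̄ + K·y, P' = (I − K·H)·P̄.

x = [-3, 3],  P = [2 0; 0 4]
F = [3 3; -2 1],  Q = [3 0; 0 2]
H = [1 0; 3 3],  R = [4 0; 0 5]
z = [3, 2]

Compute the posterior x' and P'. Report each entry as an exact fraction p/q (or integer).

x̄ = F·x = [0, 9]
P̄ = F·P·Fᵀ + Q = [57 0; 0 14]
y = z − H·x̄ = [3, -25]
S = H·P̄·Hᵀ + R = [61 171; 171 644]
K = P̄·Hᵀ·S⁻¹ = [7467/10043 684/10043; -7182/10043 2562/10043]
x' = x̄ + K·y = [5301/10043, 4791/10043]
P' = (I − K·H)·P̄ = [29868/10043 -28728/10043; -28728/10043 32998/10043]

x' = [5301/10043, 4791/10043]
P' = [29868/10043 -28728/10043; -28728/10043 32998/10043]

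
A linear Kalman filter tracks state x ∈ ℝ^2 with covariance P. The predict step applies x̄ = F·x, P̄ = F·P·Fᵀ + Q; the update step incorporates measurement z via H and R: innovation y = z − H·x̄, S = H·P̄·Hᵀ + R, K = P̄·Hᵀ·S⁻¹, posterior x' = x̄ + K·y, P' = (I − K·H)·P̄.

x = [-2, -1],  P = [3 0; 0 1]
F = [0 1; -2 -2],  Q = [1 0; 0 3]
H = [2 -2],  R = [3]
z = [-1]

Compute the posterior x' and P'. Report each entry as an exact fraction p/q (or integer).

x' = [1/103, 72/103]
P' = [142/103 130/103; 130/103 193/103]

x̄ = F·x = [-1, 6]
P̄ = F·P·Fᵀ + Q = [2 -2; -2 19]
y = z − H·x̄ = [13]
S = H·P̄·Hᵀ + R = [103]
K = P̄·Hᵀ·S⁻¹ = [8/103; -42/103]
x' = x̄ + K·y = [1/103, 72/103]
P' = (I − K·H)·P̄ = [142/103 130/103; 130/103 193/103]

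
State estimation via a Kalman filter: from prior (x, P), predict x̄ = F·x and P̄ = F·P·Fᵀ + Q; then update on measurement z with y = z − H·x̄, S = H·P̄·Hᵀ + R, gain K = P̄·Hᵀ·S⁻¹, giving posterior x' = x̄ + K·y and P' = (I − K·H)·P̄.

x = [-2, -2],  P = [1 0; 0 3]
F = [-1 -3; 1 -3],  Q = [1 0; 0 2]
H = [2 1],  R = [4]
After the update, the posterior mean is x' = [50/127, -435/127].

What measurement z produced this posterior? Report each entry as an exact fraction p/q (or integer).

x̄ = F·x = [8, 4]
P̄ = F·P·Fᵀ + Q = [29 26; 26 30]
S = H·P̄·Hᵀ + R = [254]
K = P̄·Hᵀ·S⁻¹ = [42/127; 41/127]
x' − x̄ = [-966/127, -943/127] = K·y
y = (KᵀK)⁻¹·Kᵀ·(x' − x̄) = [-23]
z = y + H·x̄ = [-23] + [20] = [-3]

z = [-3]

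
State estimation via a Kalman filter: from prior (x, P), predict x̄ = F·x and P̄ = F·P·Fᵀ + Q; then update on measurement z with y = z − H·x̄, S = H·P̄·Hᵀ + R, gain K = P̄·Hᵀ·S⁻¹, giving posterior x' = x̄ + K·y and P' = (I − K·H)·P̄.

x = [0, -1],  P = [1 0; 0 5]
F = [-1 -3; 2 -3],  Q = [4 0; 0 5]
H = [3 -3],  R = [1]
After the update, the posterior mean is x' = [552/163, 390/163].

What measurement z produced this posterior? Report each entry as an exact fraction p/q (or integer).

x̄ = F·x = [3, 3]
P̄ = F·P·Fᵀ + Q = [50 43; 43 54]
S = H·P̄·Hᵀ + R = [163]
K = P̄·Hᵀ·S⁻¹ = [21/163; -33/163]
x' − x̄ = [63/163, -99/163] = K·y
y = (KᵀK)⁻¹·Kᵀ·(x' − x̄) = [3]
z = y + H·x̄ = [3] + [0] = [3]

z = [3]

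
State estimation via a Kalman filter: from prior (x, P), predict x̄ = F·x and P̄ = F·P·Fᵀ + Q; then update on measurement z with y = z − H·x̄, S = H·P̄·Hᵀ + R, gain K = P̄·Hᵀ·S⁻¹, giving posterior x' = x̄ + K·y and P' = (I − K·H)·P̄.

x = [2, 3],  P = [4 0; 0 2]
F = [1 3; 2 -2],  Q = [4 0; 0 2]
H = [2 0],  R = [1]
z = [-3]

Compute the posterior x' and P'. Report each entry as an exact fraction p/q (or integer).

x̄ = F·x = [11, -2]
P̄ = F·P·Fᵀ + Q = [26 -4; -4 26]
y = z − H·x̄ = [-25]
S = H·P̄·Hᵀ + R = [105]
K = P̄·Hᵀ·S⁻¹ = [52/105; -8/105]
x' = x̄ + K·y = [-29/21, -2/21]
P' = (I − K·H)·P̄ = [26/105 -4/105; -4/105 2666/105]

x' = [-29/21, -2/21]
P' = [26/105 -4/105; -4/105 2666/105]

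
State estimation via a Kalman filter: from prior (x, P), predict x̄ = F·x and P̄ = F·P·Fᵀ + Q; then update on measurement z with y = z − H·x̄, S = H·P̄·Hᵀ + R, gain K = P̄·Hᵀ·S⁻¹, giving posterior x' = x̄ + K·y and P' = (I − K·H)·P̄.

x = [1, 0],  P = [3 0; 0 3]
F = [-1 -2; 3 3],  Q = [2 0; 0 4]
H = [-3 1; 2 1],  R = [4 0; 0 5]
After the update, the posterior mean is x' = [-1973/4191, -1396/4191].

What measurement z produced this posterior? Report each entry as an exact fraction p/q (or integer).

z = [1, -2]

x̄ = F·x = [-1, 3]
P̄ = F·P·Fᵀ + Q = [17 -27; -27 58]
S = H·P̄·Hᵀ + R = [377 -17; -17 23]
K = P̄·Hᵀ·S⁻¹ = [-1675/8382 1313/8382; 3265/8382 3871/8382]
x' − x̄ = [2218/4191, -13969/4191] = K·y
y = (KᵀK)⁻¹·Kᵀ·(x' − x̄) = [-5, -3]
z = y + H·x̄ = [-5, -3] + [6, 1] = [1, -2]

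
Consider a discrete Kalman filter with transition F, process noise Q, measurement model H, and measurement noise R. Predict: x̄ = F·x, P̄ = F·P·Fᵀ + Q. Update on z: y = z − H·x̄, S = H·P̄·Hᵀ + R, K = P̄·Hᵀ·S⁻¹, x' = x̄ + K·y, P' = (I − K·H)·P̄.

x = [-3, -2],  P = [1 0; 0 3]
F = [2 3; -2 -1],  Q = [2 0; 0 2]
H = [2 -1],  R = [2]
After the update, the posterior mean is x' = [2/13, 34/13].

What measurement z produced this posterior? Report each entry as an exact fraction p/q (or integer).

x̄ = F·x = [-12, 8]
P̄ = F·P·Fᵀ + Q = [33 -13; -13 9]
S = H·P̄·Hᵀ + R = [195]
K = P̄·Hᵀ·S⁻¹ = [79/195; -7/39]
x' − x̄ = [158/13, -70/13] = K·y
y = (KᵀK)⁻¹·Kᵀ·(x' − x̄) = [30]
z = y + H·x̄ = [30] + [-32] = [-2]

z = [-2]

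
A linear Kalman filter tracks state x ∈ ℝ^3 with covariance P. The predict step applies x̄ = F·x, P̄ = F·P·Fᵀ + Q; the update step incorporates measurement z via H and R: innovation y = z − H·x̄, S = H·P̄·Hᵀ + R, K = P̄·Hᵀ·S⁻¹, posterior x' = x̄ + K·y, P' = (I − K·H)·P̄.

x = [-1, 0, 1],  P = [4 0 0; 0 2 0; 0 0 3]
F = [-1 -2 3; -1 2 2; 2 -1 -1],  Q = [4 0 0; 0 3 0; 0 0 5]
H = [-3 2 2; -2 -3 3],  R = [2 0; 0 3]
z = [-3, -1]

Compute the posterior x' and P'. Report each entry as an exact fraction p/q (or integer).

x' = [100933/112473, -67021/337419, 5222/112473]
P' = [217550/37491 260080/112473 230398/37491; 260080/112473 379892/337419 279767/112473; 230398/37491 279767/112473 251666/37491]

x̄ = F·x = [4, 3, -3]
P̄ = F·P·Fᵀ + Q = [43 14 -13; 14 27 -18; -13 -18 26]
y = z − H·x̄ = [9, 25]
S = H·P̄·Hᵀ + R = [445 491; 491 1300]
K = P̄·Hᵀ·S⁻¹ = [-27701/112473 -3986/112473; 48833/337419 -60751/337419; -2026/112473 14435/112473]
x' = x̄ + K·y = [100933/112473, -67021/337419, 5222/112473]
P' = (I − K·H)·P̄ = [217550/37491 260080/112473 230398/37491; 260080/112473 379892/337419 279767/112473; 230398/37491 279767/112473 251666/37491]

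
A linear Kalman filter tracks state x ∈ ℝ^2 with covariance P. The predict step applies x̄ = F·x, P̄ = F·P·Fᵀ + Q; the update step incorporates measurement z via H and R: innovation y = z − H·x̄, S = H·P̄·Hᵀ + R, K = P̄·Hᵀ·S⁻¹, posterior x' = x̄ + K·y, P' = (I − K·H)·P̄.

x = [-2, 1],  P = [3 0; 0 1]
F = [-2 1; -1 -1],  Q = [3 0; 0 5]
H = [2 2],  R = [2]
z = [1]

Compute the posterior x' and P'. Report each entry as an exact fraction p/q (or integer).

x' = [124/71, -83/71]
P' = [254/71 -233/71; -233/71 247/71]

x̄ = F·x = [5, 1]
P̄ = F·P·Fᵀ + Q = [16 5; 5 9]
y = z − H·x̄ = [-11]
S = H·P̄·Hᵀ + R = [142]
K = P̄·Hᵀ·S⁻¹ = [21/71; 14/71]
x' = x̄ + K·y = [124/71, -83/71]
P' = (I − K·H)·P̄ = [254/71 -233/71; -233/71 247/71]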